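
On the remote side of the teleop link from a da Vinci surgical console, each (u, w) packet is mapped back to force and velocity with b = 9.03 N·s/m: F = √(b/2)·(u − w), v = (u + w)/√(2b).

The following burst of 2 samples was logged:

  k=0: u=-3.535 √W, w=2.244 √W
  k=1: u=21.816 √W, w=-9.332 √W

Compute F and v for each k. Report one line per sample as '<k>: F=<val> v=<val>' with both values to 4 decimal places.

k=0: u−w=-5.7790, u+w=-1.2910; √(b/2)=2.1249, √(2b)=4.2497; F=2.1249×(-5.779)=-12.2795, v=-1.2910/4.2497=-0.3038
k=1: u−w=31.1480, u+w=12.4840; √(b/2)=2.1249, √(2b)=4.2497; F=2.1249×31.148=66.1849, v=12.4840/4.2497=2.9376

0: F=-12.2795 v=-0.3038
1: F=66.1849 v=2.9376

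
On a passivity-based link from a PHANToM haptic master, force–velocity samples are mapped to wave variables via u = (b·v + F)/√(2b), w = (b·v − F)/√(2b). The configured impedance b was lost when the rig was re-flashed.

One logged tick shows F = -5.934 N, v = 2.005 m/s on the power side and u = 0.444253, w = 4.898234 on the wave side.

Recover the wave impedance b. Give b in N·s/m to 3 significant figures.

u + w = 5.342487;  u + w = √(2b)·v, so √(2b) = 5.342487/2.005 = 2.664582.
b = (√(2b))²/2 = 7.099997/2 = 3.549999.
(Check via u − w = 2F/√(2b): u − w = -4.453981, 2F/√(2b) = -4.453982.)

b = 3.55 N·s/m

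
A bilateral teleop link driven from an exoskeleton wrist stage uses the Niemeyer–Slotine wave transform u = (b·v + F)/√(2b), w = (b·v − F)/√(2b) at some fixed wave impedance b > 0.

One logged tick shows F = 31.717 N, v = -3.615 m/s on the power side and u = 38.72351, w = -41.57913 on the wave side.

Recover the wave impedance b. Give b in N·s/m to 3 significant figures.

b = 0.312 N·s/m

u + w = -2.8556;  u + w = √(2b)·v, so √(2b) = -2.8556/(-3.615) = 0.7899.
b = (√(2b))²/2 = 0.6240/2 = 0.3120.
(Check via u − w = 2F/√(2b): u − w = 80.3026, 2F/√(2b) = 80.3027.)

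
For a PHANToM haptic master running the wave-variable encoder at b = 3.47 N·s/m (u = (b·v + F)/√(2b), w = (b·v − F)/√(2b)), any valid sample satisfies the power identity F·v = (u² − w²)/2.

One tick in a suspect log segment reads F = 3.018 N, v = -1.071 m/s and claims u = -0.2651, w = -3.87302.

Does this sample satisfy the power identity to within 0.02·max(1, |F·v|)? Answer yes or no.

no

F·v = 3.018×(-1.071) = -3.23228 W.
(u² − w²)/2 = (0.07028 − 15.00028)/2 = -7.46500 W.
|Δ| = 4.23272;  2% of max(1, |F·v|) = 0.06465.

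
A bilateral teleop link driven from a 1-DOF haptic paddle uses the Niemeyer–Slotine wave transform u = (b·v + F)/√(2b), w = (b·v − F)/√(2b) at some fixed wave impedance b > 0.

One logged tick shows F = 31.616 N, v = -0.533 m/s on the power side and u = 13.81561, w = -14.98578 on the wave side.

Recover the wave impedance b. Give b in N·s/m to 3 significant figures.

b = 2.41 N·s/m

u + w = -1.17017;  u + w = √(2b)·v, so √(2b) = -1.17017/(-0.533) = 2.19544.
b = (√(2b))²/2 = 4.81996/2 = 2.40998.
(Check via u − w = 2F/√(2b): u − w = 28.80139, 2F/√(2b) = 28.80150.)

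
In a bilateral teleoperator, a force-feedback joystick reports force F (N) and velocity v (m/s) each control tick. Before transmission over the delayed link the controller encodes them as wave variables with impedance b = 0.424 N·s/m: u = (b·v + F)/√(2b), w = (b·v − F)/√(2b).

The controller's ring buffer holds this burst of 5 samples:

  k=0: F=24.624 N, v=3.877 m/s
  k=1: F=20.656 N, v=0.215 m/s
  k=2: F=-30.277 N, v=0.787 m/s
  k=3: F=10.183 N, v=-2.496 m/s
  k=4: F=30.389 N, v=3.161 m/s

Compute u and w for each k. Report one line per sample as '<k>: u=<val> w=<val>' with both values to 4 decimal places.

0: u=28.5251 w=-24.9549
1: u=22.5300 w=-22.3320
2: u=-32.5164 w=33.2411
3: u=9.9088 w=-12.2073
4: u=34.4558 w=-31.5449

k=0: b·v=0.424×3.877=1.6438; √(2b)=0.9209; u=(1.6438+24.624)/0.9209=28.5251, w=(1.6438−24.624)/0.9209=-24.9549
k=1: b·v=0.424×0.215=0.0912; √(2b)=0.9209; u=(0.0912+20.656)/0.9209=22.5300, w=(0.0912−20.656)/0.9209=-22.3320
k=2: b·v=0.424×0.787=0.3337; √(2b)=0.9209; u=(0.3337+(-30.277))/0.9209=-32.5164, w=(0.3337−(-30.277))/0.9209=33.2411
k=3: b·v=0.424×(-2.496)=-1.0583; √(2b)=0.9209; u=(-1.0583+10.183)/0.9209=9.9088, w=(-1.0583−10.183)/0.9209=-12.2073
k=4: b·v=0.424×3.161=1.3403; √(2b)=0.9209; u=(1.3403+30.389)/0.9209=34.4558, w=(1.3403−30.389)/0.9209=-31.5449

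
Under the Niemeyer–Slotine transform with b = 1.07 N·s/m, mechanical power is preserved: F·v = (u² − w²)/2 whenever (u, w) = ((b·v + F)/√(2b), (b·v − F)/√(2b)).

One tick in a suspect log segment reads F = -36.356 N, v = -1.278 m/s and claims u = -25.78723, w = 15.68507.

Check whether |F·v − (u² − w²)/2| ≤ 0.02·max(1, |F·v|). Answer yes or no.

F·v = (-36.356)×(-1.278) = 46.46297 W.
(u² − w²)/2 = (664.98123 − 246.02142)/2 = 209.47991 W.
|Δ| = 163.01694;  2% of max(1, |F·v|) = 0.92926.

no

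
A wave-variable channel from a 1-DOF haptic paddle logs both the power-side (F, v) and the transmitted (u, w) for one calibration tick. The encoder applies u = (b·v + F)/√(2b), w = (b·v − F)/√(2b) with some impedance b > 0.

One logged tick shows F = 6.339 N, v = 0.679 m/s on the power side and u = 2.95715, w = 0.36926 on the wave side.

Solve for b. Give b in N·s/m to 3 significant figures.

u + w = 3.32641;  u + w = √(2b)·v, so √(2b) = 3.32641/0.679 = 4.89898.
b = (√(2b))²/2 = 24.00004/2 = 12.00002.
(Check via u − w = 2F/√(2b): u − w = 2.58789, 2F/√(2b) = 2.58788.)

b = 12 N·s/m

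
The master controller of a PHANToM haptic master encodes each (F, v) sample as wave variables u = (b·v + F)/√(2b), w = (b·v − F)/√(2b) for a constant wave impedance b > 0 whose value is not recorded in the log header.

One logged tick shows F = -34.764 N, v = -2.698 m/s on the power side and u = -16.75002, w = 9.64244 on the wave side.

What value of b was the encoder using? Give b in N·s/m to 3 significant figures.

u + w = -7.10758;  u + w = √(2b)·v, so √(2b) = -7.10758/(-2.698) = 2.63439.
b = (√(2b))²/2 = 6.94000/2 = 3.47000.
(Check via u − w = 2F/√(2b): u − w = -26.39246, 2F/√(2b) = -26.39246.)

b = 3.47 N·s/m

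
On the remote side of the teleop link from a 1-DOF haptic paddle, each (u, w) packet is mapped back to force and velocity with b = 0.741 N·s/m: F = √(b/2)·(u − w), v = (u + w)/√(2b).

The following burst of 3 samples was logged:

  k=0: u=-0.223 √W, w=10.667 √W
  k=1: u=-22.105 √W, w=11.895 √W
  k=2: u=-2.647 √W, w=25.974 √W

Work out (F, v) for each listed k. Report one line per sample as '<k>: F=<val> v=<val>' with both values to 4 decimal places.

0: F=-6.6286 v=8.5791
1: F=-20.6954 v=-8.3869
2: F=-17.4212 v=19.1617

k=0: u−w=-10.8900, u+w=10.4440; √(b/2)=0.6087, √(2b)=1.2174; F=0.6087×(-10.89)=-6.6286, v=10.4440/1.2174=8.5791
k=1: u−w=-34.0000, u+w=-10.2100; √(b/2)=0.6087, √(2b)=1.2174; F=0.6087×(-34.0)=-20.6954, v=-10.2100/1.2174=-8.3869
k=2: u−w=-28.6210, u+w=23.3270; √(b/2)=0.6087, √(2b)=1.2174; F=0.6087×(-28.621)=-17.4212, v=23.3270/1.2174=19.1617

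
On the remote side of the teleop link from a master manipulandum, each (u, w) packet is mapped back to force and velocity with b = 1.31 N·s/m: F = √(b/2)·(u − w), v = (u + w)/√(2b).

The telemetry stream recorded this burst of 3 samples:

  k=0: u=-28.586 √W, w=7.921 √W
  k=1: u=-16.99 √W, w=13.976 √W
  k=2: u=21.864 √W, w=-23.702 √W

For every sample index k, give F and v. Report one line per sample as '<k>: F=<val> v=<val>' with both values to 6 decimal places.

0: F=-29.545871 v=-12.766880
1: F=-25.061425 v=-1.862055
2: F=36.877507 v=-1.135520

k=0: u−w=-36.507000, u+w=-20.665000; √(b/2)=0.809321, √(2b)=1.618641; F=0.809321×(-36.507)=-29.545871, v=-20.665000/1.618641=-12.766880
k=1: u−w=-30.966000, u+w=-3.014000; √(b/2)=0.809321, √(2b)=1.618641; F=0.809321×(-30.966)=-25.061425, v=-3.014000/1.618641=-1.862055
k=2: u−w=45.566000, u+w=-1.838000; √(b/2)=0.809321, √(2b)=1.618641; F=0.809321×45.566=36.877507, v=-1.838000/1.618641=-1.135520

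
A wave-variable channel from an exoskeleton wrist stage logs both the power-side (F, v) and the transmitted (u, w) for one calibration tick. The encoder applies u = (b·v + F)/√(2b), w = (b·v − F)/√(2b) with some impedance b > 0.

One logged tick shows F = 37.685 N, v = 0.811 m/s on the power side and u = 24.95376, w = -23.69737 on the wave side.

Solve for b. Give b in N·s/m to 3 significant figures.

b = 1.2 N·s/m

u + w = 1.2564;  u + w = √(2b)·v, so √(2b) = 1.2564/0.811 = 1.5492.
b = (√(2b))²/2 = 2.4000/2 = 1.2000.
(Check via u − w = 2F/√(2b): u − w = 48.6511, 2F/√(2b) = 48.6514.)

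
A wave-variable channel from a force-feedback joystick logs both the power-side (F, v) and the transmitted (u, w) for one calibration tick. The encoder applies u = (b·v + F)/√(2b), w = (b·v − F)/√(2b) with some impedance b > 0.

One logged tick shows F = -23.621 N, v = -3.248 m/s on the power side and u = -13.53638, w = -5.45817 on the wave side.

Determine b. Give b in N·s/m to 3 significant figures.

b = 17.1 N·s/m

u + w = -18.99455;  u + w = √(2b)·v, so √(2b) = -18.99455/(-3.248) = 5.84808.
b = (√(2b))²/2 = 34.19999/2 = 17.09999.
(Check via u − w = 2F/√(2b): u − w = -8.07821, 2F/√(2b) = -8.07821.)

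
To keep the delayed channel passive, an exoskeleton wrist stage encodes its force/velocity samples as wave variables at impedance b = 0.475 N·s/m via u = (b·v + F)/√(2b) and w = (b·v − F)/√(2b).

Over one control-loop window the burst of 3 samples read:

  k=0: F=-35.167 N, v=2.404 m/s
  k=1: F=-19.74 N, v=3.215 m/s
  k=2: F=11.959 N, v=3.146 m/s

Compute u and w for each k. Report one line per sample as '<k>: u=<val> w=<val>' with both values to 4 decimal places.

0: u=-34.9090 w=37.2521
1: u=-18.6860 w=21.8196
2: u=13.8028 w=-10.7365

k=0: b·v=0.475×2.404=1.1419; √(2b)=0.9747; u=(1.1419+(-35.167))/0.9747=-34.9090, w=(1.1419−(-35.167))/0.9747=37.2521
k=1: b·v=0.475×3.215=1.5271; √(2b)=0.9747; u=(1.5271+(-19.74))/0.9747=-18.6860, w=(1.5271−(-19.74))/0.9747=21.8196
k=2: b·v=0.475×3.146=1.4943; √(2b)=0.9747; u=(1.4943+11.959)/0.9747=13.8028, w=(1.4943−11.959)/0.9747=-10.7365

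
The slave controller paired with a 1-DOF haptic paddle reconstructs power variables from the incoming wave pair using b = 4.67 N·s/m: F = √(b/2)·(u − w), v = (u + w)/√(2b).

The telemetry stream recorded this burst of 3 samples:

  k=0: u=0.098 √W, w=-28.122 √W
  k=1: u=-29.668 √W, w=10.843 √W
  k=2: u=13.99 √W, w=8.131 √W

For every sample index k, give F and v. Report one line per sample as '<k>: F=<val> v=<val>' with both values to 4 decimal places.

k=0: u−w=28.2200, u+w=-28.0240; √(b/2)=1.5281, √(2b)=3.0561; F=1.5281×28.22=43.1222, v=-28.0240/3.0561=-9.1697
k=1: u−w=-40.5110, u+w=-18.8250; √(b/2)=1.5281, √(2b)=3.0561; F=1.5281×(-40.511)=-61.9037, v=-18.8250/3.0561=-6.1597
k=2: u−w=5.8590, u+w=22.1210; √(b/2)=1.5281, √(2b)=3.0561; F=1.5281×5.859=8.9530, v=22.1210/3.0561=7.2382

0: F=43.1222 v=-9.1697
1: F=-61.9037 v=-6.1597
2: F=8.9530 v=7.2382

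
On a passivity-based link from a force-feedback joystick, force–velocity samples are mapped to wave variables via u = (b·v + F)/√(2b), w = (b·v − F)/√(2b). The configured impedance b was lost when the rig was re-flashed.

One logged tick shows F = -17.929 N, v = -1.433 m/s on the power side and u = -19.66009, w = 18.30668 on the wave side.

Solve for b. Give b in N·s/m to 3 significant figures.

u + w = -1.3534;  u + w = √(2b)·v, so √(2b) = -1.3534/(-1.433) = 0.9445.
b = (√(2b))²/2 = 0.8920/2 = 0.4460.
(Check via u − w = 2F/√(2b): u − w = -37.9668, 2F/√(2b) = -37.9667.)

b = 0.446 N·s/m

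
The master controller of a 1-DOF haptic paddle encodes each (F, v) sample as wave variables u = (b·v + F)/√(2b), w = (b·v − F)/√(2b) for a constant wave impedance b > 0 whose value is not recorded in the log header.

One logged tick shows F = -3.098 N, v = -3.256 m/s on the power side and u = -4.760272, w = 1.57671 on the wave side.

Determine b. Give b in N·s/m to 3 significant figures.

u + w = -3.183562;  u + w = √(2b)·v, so √(2b) = -3.183562/(-3.256) = 0.977752.
b = (√(2b))²/2 = 0.956000/2 = 0.478000.
(Check via u − w = 2F/√(2b): u − w = -6.336982, 2F/√(2b) = -6.336982.)

b = 0.478 N·s/m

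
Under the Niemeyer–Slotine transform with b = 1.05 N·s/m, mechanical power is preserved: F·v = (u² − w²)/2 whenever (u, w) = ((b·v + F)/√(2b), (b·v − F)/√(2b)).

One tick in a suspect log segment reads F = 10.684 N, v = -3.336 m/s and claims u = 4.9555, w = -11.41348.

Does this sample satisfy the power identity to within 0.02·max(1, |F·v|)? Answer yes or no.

F·v = 10.684×(-3.336) = -35.64182 W.
(u² − w²)/2 = (24.55698 − 130.26753)/2 = -52.85527 W.
|Δ| = 17.21345;  2% of max(1, |F·v|) = 0.71284.

no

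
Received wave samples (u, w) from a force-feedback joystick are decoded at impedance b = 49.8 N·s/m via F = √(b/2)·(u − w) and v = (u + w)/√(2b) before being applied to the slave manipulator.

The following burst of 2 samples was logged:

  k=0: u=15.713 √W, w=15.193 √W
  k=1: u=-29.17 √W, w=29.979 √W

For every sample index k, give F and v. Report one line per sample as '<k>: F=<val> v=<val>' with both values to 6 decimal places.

0: F=2.594795 v=3.096800
1: F=-295.152917 v=0.081062

k=0: u−w=0.520000, u+w=30.906000; √(b/2)=4.989990, √(2b)=9.979980; F=4.989990×0.52=2.594795, v=30.906000/9.979980=3.096800
k=1: u−w=-59.149000, u+w=0.809000; √(b/2)=4.989990, √(2b)=9.979980; F=4.989990×(-59.149)=-295.152917, v=0.809000/9.979980=0.081062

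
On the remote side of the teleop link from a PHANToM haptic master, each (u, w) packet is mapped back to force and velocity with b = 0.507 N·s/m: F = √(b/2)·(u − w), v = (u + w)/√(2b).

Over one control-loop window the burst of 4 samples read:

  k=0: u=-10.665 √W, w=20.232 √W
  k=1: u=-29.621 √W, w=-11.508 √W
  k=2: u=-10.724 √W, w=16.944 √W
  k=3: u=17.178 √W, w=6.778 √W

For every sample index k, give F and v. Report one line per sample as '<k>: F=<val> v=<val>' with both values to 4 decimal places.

k=0: u−w=-30.8970, u+w=9.5670; √(b/2)=0.5035, √(2b)=1.0070; F=0.5035×(-30.897)=-15.5563, v=9.5670/1.0070=9.5007
k=1: u−w=-18.1130, u+w=-41.1290; √(b/2)=0.5035, √(2b)=1.0070; F=0.5035×(-18.113)=-9.1197, v=-41.1290/1.0070=-40.8441
k=2: u−w=-27.6680, u+w=6.2200; √(b/2)=0.5035, √(2b)=1.0070; F=0.5035×(-27.668)=-13.9305, v=6.2200/1.0070=6.1769
k=3: u−w=10.4000, u+w=23.9560; √(b/2)=0.5035, √(2b)=1.0070; F=0.5035×10.4=5.2363, v=23.9560/1.0070=23.7900

0: F=-15.5563 v=9.5007
1: F=-9.1197 v=-40.8441
2: F=-13.9305 v=6.1769
3: F=5.2363 v=23.7900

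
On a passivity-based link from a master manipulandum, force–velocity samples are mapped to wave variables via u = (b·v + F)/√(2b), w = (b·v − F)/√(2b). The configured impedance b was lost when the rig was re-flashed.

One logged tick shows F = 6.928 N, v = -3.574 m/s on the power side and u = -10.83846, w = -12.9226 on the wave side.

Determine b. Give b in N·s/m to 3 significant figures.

u + w = -23.76106;  u + w = √(2b)·v, so √(2b) = -23.76106/(-3.574) = 6.64831.
b = (√(2b))²/2 = 44.20003/2 = 22.10001.
(Check via u − w = 2F/√(2b): u − w = 2.08414, 2F/√(2b) = 2.08414.)

b = 22.1 N·s/m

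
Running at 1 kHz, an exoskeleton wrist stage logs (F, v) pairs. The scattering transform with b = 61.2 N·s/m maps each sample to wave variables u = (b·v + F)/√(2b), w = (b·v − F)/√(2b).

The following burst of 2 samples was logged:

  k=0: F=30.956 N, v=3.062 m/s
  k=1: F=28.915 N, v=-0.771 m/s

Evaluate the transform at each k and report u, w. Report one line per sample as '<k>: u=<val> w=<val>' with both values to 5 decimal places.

k=0: b·v=61.2×3.062=187.39440; √(2b)=11.06345; u=(187.39440+30.956)/11.06345=19.73619, w=(187.39440−30.956)/11.06345=14.14011
k=1: b·v=61.2×(-0.771)=-47.18520; √(2b)=11.06345; u=(-47.18520+28.915)/11.06345=-1.65140, w=(-47.18520−28.915)/11.06345=-6.87852

0: u=19.73619 w=14.14011
1: u=-1.65140 w=-6.87852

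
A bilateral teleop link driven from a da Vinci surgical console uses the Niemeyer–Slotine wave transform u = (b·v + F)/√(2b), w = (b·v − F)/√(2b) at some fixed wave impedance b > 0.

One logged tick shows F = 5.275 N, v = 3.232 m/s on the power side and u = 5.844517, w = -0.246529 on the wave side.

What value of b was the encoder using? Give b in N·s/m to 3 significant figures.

b = 1.5 N·s/m

u + w = 5.597988;  u + w = √(2b)·v, so √(2b) = 5.597988/3.232 = 1.732051.
b = (√(2b))²/2 = 3.000000/2 = 1.500000.
(Check via u − w = 2F/√(2b): u − w = 6.091046, 2F/√(2b) = 6.091046.)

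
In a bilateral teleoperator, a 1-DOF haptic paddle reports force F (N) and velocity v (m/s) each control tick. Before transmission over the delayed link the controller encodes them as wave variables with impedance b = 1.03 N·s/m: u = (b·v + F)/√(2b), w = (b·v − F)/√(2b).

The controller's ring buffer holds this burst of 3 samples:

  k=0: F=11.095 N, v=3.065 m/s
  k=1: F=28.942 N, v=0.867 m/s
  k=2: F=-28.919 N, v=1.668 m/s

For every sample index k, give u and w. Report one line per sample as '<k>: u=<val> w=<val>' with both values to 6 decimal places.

k=0: b·v=1.03×3.065=3.156950; √(2b)=1.435270; u=(3.156950+11.095)/1.435270=9.929804, w=(3.156950−11.095)/1.435270=-5.530702
k=1: b·v=1.03×0.867=0.893010; √(2b)=1.435270; u=(0.893010+28.942)/1.435270=20.787036, w=(0.893010−28.942)/1.435270=-19.542657
k=2: b·v=1.03×1.668=1.718040; √(2b)=1.435270; u=(1.718040+(-28.919))/1.435270=-18.951807, w=(1.718040−(-28.919))/1.435270=21.345837

0: u=9.929804 w=-5.530702
1: u=20.787036 w=-19.542657
2: u=-18.951807 w=21.345837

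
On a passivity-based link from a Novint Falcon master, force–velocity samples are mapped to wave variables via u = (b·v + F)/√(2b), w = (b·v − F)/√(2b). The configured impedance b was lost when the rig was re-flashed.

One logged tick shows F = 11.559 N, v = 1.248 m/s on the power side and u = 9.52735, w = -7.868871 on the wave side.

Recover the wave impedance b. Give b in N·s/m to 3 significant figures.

u + w = 1.658479;  u + w = √(2b)·v, so √(2b) = 1.658479/1.248 = 1.328909.
b = (√(2b))²/2 = 1.766000/2 = 0.883000.
(Check via u − w = 2F/√(2b): u − w = 17.396221, 2F/√(2b) = 17.396219.)

b = 0.883 N·s/m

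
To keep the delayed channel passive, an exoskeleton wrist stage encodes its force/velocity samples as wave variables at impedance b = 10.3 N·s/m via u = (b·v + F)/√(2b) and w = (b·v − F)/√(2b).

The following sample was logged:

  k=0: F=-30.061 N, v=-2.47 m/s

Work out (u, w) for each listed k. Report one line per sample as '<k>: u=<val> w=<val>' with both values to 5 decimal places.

0: u=-12.22855 w=1.01791

k=0: b·v=10.3×(-2.47)=-25.44100; √(2b)=4.53872; u=(-25.44100+(-30.061))/4.53872=-12.22855, w=(-25.44100−(-30.061))/4.53872=1.01791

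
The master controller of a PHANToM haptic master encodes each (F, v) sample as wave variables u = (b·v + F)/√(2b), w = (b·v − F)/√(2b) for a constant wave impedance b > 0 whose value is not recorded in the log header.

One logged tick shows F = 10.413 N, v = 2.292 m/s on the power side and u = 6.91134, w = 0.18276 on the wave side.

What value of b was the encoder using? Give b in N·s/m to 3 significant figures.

u + w = 7.09410;  u + w = √(2b)·v, so √(2b) = 7.09410/2.292 = 3.09516.
b = (√(2b))²/2 = 9.58000/2 = 4.79000.
(Check via u − w = 2F/√(2b): u − w = 6.72858, 2F/√(2b) = 6.72858.)

b = 4.79 N·s/m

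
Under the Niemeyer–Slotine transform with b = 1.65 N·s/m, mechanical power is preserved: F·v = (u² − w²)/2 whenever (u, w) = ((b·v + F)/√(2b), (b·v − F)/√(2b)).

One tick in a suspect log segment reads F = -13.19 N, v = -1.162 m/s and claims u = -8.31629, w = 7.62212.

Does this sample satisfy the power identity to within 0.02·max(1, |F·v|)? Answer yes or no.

no

F·v = (-13.19)×(-1.162) = 15.32678 W.
(u² − w²)/2 = (69.16068 − 58.09671)/2 = 5.53198 W.
|Δ| = 9.79480;  2% of max(1, |F·v|) = 0.30654.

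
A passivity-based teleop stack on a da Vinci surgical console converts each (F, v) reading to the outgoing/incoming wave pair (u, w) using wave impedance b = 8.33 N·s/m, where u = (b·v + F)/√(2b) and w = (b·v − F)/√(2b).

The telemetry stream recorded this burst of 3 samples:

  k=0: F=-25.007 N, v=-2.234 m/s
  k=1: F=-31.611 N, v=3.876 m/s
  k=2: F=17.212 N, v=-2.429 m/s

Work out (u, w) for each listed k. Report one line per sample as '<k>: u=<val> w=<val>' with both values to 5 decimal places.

k=0: b·v=8.33×(-2.234)=-18.60922; √(2b)=4.08167; u=(-18.60922+(-25.007))/4.08167=-10.68589, w=(-18.60922−(-25.007))/4.08167=1.56744
k=1: b·v=8.33×3.876=32.28708; √(2b)=4.08167; u=(32.28708+(-31.611))/4.08167=0.16564, w=(32.28708−(-31.611))/4.08167=15.65490
k=2: b·v=8.33×(-2.429)=-20.23357; √(2b)=4.08167; u=(-20.23357+17.212)/4.08167=-0.74028, w=(-20.23357−17.212)/4.08167=-9.17409

0: u=-10.68589 w=1.56744
1: u=0.16564 w=15.65490
2: u=-0.74028 w=-9.17409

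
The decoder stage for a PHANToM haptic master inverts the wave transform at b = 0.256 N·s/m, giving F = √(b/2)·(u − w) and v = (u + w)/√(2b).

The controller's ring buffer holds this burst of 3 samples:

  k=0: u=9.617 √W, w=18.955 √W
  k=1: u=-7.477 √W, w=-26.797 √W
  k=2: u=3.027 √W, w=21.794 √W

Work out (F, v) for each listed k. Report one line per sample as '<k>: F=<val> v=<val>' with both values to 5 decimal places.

k=0: u−w=-9.33800, u+w=28.57200; √(b/2)=0.35777, √(2b)=0.71554; F=0.35777×(-9.338)=-3.34086, v=28.57200/0.71554=39.93058
k=1: u−w=19.32000, u+w=-34.27400; √(b/2)=0.35777, √(2b)=0.71554; F=0.35777×19.32=6.91213, v=-34.27400/0.71554=-47.89937
k=2: u−w=-18.76700, u+w=24.82100; √(b/2)=0.35777, √(2b)=0.71554; F=0.35777×(-18.767)=-6.71429, v=24.82100/0.71554=34.68840

0: F=-3.34086 v=39.93058
1: F=6.91213 v=-47.89937
2: F=-6.71429 v=34.68840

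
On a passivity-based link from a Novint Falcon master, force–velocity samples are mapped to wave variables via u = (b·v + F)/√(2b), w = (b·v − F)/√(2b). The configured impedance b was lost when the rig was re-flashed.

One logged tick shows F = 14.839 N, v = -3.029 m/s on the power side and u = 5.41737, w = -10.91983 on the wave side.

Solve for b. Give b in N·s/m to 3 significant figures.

b = 1.65 N·s/m

u + w = -5.5025;  u + w = √(2b)·v, so √(2b) = -5.5025/(-3.029) = 1.8166.
b = (√(2b))²/2 = 3.3000/2 = 1.6500.
(Check via u − w = 2F/√(2b): u − w = 16.3372, 2F/√(2b) = 16.3372.)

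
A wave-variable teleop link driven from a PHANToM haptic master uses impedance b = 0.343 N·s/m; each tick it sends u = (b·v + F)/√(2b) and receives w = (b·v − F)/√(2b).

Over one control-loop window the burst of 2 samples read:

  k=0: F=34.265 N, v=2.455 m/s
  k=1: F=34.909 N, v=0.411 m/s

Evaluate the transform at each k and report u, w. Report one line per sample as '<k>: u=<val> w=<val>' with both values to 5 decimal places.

0: u=42.38698 w=-40.35362
1: u=42.31805 w=-41.97764

k=0: b·v=0.343×2.455=0.84207; √(2b)=0.82825; u=(0.84207+34.265)/0.82825=42.38698, w=(0.84207−34.265)/0.82825=-40.35362
k=1: b·v=0.343×0.411=0.14097; √(2b)=0.82825; u=(0.14097+34.909)/0.82825=42.31805, w=(0.14097−34.909)/0.82825=-41.97764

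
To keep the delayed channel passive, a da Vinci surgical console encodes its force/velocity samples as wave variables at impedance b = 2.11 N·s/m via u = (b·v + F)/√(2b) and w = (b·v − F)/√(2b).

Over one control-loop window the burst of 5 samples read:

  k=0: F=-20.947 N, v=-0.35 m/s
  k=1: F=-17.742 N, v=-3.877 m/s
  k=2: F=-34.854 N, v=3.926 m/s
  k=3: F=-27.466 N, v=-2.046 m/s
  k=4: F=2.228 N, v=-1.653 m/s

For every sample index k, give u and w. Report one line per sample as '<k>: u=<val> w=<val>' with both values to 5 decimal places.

k=0: b·v=2.11×(-0.35)=-0.73850; √(2b)=2.05426; u=(-0.73850+(-20.947))/2.05426=-10.55634, w=(-0.73850−(-20.947))/2.05426=9.83734
k=1: b·v=2.11×(-3.877)=-8.18047; √(2b)=2.05426; u=(-8.18047+(-17.742))/2.05426=-12.61886, w=(-8.18047−(-17.742))/2.05426=4.65448
k=2: b·v=2.11×3.926=8.28386; √(2b)=2.05426; u=(8.28386+(-34.854))/2.05426=-12.93414, w=(8.28386−(-34.854))/2.05426=20.99918
k=3: b·v=2.11×(-2.046)=-4.31706; √(2b)=2.05426; u=(-4.31706+(-27.466))/2.05426=-15.47175, w=(-4.31706−(-27.466))/2.05426=11.26873
k=4: b·v=2.11×(-1.653)=-3.48783; √(2b)=2.05426; u=(-3.48783+2.228)/2.05426=-0.61328, w=(-3.48783−2.228)/2.05426=-2.78242

0: u=-10.55634 w=9.83734
1: u=-12.61886 w=4.65448
2: u=-12.93414 w=20.99918
3: u=-15.47175 w=11.26873
4: u=-0.61328 w=-2.78242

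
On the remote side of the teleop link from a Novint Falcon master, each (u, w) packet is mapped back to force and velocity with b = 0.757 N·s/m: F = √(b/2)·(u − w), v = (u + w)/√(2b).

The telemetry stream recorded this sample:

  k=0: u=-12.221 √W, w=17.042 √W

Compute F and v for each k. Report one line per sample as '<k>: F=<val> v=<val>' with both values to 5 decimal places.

k=0: u−w=-29.26300, u+w=4.82100; √(b/2)=0.61522, √(2b)=1.23045; F=0.61522×(-29.263)=-18.00329, v=4.82100/1.23045=3.91809

0: F=-18.00329 v=3.91809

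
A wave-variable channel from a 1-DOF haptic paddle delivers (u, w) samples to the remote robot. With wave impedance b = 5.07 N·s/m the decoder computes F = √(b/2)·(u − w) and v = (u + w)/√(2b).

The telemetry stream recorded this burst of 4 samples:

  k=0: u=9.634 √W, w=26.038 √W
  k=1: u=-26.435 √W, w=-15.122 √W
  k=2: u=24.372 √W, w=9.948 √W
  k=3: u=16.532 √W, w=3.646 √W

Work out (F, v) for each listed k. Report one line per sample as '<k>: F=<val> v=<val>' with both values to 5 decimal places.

0: F=-26.11793 v=11.20233
1: F=-18.01220 v=-13.05044
2: F=22.96544 v=10.77775
3: F=20.51668 v=6.33664

k=0: u−w=-16.40400, u+w=35.67200; √(b/2)=1.59217, √(2b)=3.18434; F=1.59217×(-16.404)=-26.11793, v=35.67200/3.18434=11.20233
k=1: u−w=-11.31300, u+w=-41.55700; √(b/2)=1.59217, √(2b)=3.18434; F=1.59217×(-11.313)=-18.01220, v=-41.55700/3.18434=-13.05044
k=2: u−w=14.42400, u+w=34.32000; √(b/2)=1.59217, √(2b)=3.18434; F=1.59217×14.424=22.96544, v=34.32000/3.18434=10.77775
k=3: u−w=12.88600, u+w=20.17800; √(b/2)=1.59217, √(2b)=3.18434; F=1.59217×12.886=20.51668, v=20.17800/3.18434=6.33664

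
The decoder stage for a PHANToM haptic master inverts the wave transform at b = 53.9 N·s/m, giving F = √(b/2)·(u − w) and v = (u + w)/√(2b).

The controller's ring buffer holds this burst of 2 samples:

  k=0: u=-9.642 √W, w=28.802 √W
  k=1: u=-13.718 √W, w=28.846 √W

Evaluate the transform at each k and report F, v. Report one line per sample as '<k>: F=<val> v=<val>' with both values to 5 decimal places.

k=0: u−w=-38.44400, u+w=19.16000; √(b/2)=5.19134, √(2b)=10.38268; F=5.19134×(-38.444)=-199.57583, v=19.16000/10.38268=1.84538
k=1: u−w=-42.56400, u+w=15.12800; √(b/2)=5.19134, √(2b)=10.38268; F=5.19134×(-42.564)=-220.96415, v=15.12800/10.38268=1.45704

0: F=-199.57583 v=1.84538
1: F=-220.96415 v=1.45704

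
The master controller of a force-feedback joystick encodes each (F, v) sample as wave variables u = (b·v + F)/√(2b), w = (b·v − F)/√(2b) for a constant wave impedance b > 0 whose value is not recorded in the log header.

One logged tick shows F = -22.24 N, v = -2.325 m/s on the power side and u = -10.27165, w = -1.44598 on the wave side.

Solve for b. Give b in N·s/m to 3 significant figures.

u + w = -11.71763;  u + w = √(2b)·v, so √(2b) = -11.71763/(-2.325) = 5.03984.
b = (√(2b))²/2 = 25.40000/2 = 12.70000.
(Check via u − w = 2F/√(2b): u − w = -8.82567, 2F/√(2b) = -8.82568.)

b = 12.7 N·s/m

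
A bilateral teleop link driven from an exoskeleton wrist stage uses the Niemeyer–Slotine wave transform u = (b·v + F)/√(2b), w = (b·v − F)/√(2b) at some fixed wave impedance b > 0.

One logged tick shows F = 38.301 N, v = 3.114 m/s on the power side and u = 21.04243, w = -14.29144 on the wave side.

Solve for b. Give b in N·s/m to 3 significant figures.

u + w = 6.75099;  u + w = √(2b)·v, so √(2b) = 6.75099/3.114 = 2.16795.
b = (√(2b))²/2 = 4.70000/2 = 2.35000.
(Check via u − w = 2F/√(2b): u − w = 35.33387, 2F/√(2b) = 35.33387.)

b = 2.35 N·s/m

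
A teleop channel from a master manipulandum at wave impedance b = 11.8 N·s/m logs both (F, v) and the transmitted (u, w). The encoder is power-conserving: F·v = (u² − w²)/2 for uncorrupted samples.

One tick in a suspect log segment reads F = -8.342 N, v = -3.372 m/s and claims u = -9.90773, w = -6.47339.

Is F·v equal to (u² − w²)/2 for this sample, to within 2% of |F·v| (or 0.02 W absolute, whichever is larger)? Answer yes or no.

F·v = (-8.342)×(-3.372) = 28.12922 W.
(u² − w²)/2 = (98.16311 − 41.90478)/2 = 28.12917 W.
|Δ| = 0.00006;  2% of max(1, |F·v|) = 0.56258.

yes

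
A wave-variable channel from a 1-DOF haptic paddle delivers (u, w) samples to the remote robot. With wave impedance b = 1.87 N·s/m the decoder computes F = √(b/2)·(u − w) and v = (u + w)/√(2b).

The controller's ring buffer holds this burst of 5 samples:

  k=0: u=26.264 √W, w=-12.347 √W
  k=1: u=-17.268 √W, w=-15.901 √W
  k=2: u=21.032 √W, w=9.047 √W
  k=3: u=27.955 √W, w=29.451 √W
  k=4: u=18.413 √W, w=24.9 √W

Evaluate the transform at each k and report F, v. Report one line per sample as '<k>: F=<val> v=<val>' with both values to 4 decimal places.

k=0: u−w=38.6110, u+w=13.9170; √(b/2)=0.9670, √(2b)=1.9339; F=0.9670×38.611=37.3351, v=13.9170/1.9339=7.1963
k=1: u−w=-1.3670, u+w=-33.1690; √(b/2)=0.9670, √(2b)=1.9339; F=0.9670×(-1.367)=-1.3218, v=-33.1690/1.9339=-17.1513
k=2: u−w=11.9850, u+w=30.0790; √(b/2)=0.9670, √(2b)=1.9339; F=0.9670×11.985=11.5889, v=30.0790/1.9339=15.5535
k=3: u−w=-1.4960, u+w=57.4060; √(b/2)=0.9670, √(2b)=1.9339; F=0.9670×(-1.496)=-1.4466, v=57.4060/1.9339=29.6839
k=4: u−w=-6.4870, u+w=43.3130; √(b/2)=0.9670, √(2b)=1.9339; F=0.9670×(-6.487)=-6.2726, v=43.3130/1.9339=22.3966

0: F=37.3351 v=7.1963
1: F=-1.3218 v=-17.1513
2: F=11.5889 v=15.5535
3: F=-1.4466 v=29.6839
4: F=-6.2726 v=22.3966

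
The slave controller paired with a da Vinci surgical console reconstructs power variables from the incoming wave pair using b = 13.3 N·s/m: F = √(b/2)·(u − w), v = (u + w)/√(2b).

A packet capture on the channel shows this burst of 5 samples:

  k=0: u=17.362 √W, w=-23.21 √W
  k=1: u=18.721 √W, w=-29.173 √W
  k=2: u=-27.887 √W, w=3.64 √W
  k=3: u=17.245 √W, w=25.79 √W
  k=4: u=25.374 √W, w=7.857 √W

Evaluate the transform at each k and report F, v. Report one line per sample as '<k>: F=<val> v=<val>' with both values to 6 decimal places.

0: F=104.625426 v=-1.133879
1: F=123.507102 v=-2.026556
2: F=-81.300547 v=-4.701292
3: F=-22.035499 v=8.344129
4: F=45.172128 v=6.443215

k=0: u−w=40.572000, u+w=-5.848000; √(b/2)=2.578759, √(2b)=5.157519; F=2.578759×40.572=104.625426, v=-5.848000/5.157519=-1.133879
k=1: u−w=47.894000, u+w=-10.452000; √(b/2)=2.578759, √(2b)=5.157519; F=2.578759×47.894=123.507102, v=-10.452000/5.157519=-2.026556
k=2: u−w=-31.527000, u+w=-24.247000; √(b/2)=2.578759, √(2b)=5.157519; F=2.578759×(-31.527)=-81.300547, v=-24.247000/5.157519=-4.701292
k=3: u−w=-8.545000, u+w=43.035000; √(b/2)=2.578759, √(2b)=5.157519; F=2.578759×(-8.545)=-22.035499, v=43.035000/5.157519=8.344129
k=4: u−w=17.517000, u+w=33.231000; √(b/2)=2.578759, √(2b)=5.157519; F=2.578759×17.517=45.172128, v=33.231000/5.157519=6.443215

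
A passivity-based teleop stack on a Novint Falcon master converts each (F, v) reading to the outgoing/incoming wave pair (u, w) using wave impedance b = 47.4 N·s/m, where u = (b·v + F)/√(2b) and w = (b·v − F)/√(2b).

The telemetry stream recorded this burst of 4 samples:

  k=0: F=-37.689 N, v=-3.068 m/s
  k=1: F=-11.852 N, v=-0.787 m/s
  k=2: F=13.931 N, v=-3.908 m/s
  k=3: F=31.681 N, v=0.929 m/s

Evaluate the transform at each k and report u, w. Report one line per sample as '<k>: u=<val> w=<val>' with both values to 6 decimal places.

k=0: b·v=47.4×(-3.068)=-145.423200; √(2b)=9.736529; u=(-145.423200+(-37.689))/9.736529=-18.806722, w=(-145.423200−(-37.689))/9.736529=-11.064949
k=1: b·v=47.4×(-0.787)=-37.303800; √(2b)=9.736529; u=(-37.303800+(-11.852))/9.736529=-5.048596, w=(-37.303800−(-11.852))/9.736529=-2.614053
k=2: b·v=47.4×(-3.908)=-185.239200; √(2b)=9.736529; u=(-185.239200+13.931)/9.736529=-17.594381, w=(-185.239200−13.931)/9.736529=-20.455975
k=3: b·v=47.4×0.929=44.034600; √(2b)=9.736529; u=(44.034600+31.681)/9.736529=7.776447, w=(44.034600−31.681)/9.736529=1.268789

0: u=-18.806722 w=-11.064949
1: u=-5.048596 w=-2.614053
2: u=-17.594381 w=-20.455975
3: u=7.776447 w=1.268789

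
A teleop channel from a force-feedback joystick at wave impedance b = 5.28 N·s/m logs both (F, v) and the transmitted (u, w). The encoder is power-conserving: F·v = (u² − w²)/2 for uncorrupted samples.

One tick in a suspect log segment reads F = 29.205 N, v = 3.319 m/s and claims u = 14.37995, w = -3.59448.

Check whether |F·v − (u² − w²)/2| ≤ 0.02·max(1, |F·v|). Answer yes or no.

F·v = 29.205×3.319 = 96.93139 W.
(u² − w²)/2 = (206.78296 − 12.92029)/2 = 96.93134 W.
|Δ| = 0.00006;  2% of max(1, |F·v|) = 1.93863.

yes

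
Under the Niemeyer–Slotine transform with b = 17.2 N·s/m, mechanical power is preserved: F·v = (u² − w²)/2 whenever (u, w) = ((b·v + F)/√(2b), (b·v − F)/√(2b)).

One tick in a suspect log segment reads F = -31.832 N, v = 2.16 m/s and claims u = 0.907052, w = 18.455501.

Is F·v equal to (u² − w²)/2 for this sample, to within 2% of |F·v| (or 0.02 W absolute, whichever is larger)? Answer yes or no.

no

F·v = (-31.832)×2.16 = -68.757120 W.
(u² − w²)/2 = (0.822743 − 340.605517)/2 = -169.891387 W.
|Δ| = 101.134267;  2% of max(1, |F·v|) = 1.375142.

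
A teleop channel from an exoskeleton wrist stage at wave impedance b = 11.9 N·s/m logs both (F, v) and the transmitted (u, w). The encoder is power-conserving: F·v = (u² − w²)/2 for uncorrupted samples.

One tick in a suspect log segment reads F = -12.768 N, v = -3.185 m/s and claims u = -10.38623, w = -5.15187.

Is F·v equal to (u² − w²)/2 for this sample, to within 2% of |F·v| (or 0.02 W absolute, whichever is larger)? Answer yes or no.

F·v = (-12.768)×(-3.185) = 40.6661 W.
(u² − w²)/2 = (107.8738 − 26.5418)/2 = 40.6660 W.
|Δ| = 0.0001;  2% of max(1, |F·v|) = 0.8133.

yes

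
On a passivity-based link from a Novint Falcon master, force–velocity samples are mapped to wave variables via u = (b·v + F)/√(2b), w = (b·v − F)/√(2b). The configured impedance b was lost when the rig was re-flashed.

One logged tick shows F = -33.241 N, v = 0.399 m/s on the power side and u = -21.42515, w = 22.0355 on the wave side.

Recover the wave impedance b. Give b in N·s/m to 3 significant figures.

u + w = 0.61035;  u + w = √(2b)·v, so √(2b) = 0.61035/0.399 = 1.52970.
b = (√(2b))²/2 = 2.33998/2 = 1.16999.
(Check via u − w = 2F/√(2b): u − w = -43.46065, 2F/√(2b) = -43.46083.)

b = 1.17 N·s/m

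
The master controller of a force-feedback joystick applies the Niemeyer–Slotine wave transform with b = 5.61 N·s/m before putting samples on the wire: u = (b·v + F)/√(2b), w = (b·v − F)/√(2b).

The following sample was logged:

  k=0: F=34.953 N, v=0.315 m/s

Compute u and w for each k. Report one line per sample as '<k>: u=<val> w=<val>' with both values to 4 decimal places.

k=0: b·v=5.61×0.315=1.7672; √(2b)=3.3496; u=(1.7672+34.953)/3.3496=10.9625, w=(1.7672−34.953)/3.3496=-9.9073

0: u=10.9625 w=-9.9073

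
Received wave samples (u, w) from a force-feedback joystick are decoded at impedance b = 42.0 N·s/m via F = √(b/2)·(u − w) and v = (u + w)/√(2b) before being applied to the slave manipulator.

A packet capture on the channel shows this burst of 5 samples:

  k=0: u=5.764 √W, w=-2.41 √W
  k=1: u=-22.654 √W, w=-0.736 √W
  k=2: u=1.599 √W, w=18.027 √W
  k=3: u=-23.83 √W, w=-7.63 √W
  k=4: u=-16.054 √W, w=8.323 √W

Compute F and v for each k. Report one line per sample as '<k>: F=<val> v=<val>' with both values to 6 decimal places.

0: F=37.457974 v=0.365951
1: F=-100.440894 v=-2.552058
2: F=-75.282554 v=2.141372
3: F=-74.237726 v=-3.432567
4: F=-111.709448 v=-0.843521

k=0: u−w=8.174000, u+w=3.354000; √(b/2)=4.582576, √(2b)=9.165151; F=4.582576×8.174=37.457974, v=3.354000/9.165151=0.365951
k=1: u−w=-21.918000, u+w=-23.390000; √(b/2)=4.582576, √(2b)=9.165151; F=4.582576×(-21.918)=-100.440894, v=-23.390000/9.165151=-2.552058
k=2: u−w=-16.428000, u+w=19.626000; √(b/2)=4.582576, √(2b)=9.165151; F=4.582576×(-16.428)=-75.282554, v=19.626000/9.165151=2.141372
k=3: u−w=-16.200000, u+w=-31.460000; √(b/2)=4.582576, √(2b)=9.165151; F=4.582576×(-16.2)=-74.237726, v=-31.460000/9.165151=-3.432567
k=4: u−w=-24.377000, u+w=-7.731000; √(b/2)=4.582576, √(2b)=9.165151; F=4.582576×(-24.377)=-111.709448, v=-7.731000/9.165151=-0.843521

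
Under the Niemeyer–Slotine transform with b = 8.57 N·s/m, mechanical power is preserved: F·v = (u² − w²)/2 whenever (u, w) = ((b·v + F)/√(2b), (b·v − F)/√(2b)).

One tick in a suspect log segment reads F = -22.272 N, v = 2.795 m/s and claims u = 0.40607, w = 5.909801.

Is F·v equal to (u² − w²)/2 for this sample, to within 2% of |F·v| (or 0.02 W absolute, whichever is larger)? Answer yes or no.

no

F·v = (-22.272)×2.795 = -62.250240 W.
(u² − w²)/2 = (0.164893 − 34.925748)/2 = -17.380428 W.
|Δ| = 44.869812;  2% of max(1, |F·v|) = 1.245005.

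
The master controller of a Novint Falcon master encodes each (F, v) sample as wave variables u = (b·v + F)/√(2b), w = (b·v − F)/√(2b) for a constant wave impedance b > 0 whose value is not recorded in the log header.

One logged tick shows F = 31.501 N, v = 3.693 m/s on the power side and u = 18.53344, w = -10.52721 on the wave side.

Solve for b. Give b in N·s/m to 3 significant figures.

b = 2.35 N·s/m

u + w = 8.0062;  u + w = √(2b)·v, so √(2b) = 8.0062/3.693 = 2.1679.
b = (√(2b))²/2 = 4.7000/2 = 2.3500.
(Check via u − w = 2F/√(2b): u − w = 29.0606, 2F/√(2b) = 29.0607.)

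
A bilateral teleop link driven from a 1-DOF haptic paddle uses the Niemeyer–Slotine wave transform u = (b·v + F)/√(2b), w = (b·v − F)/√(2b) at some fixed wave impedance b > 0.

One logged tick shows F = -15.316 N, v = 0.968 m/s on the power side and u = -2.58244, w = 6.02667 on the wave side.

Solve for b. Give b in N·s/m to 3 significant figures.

b = 6.33 N·s/m

u + w = 3.44423;  u + w = √(2b)·v, so √(2b) = 3.44423/0.968 = 3.55809.
b = (√(2b))²/2 = 12.66000/2 = 6.33000.
(Check via u − w = 2F/√(2b): u − w = -8.60911, 2F/√(2b) = -8.60912.)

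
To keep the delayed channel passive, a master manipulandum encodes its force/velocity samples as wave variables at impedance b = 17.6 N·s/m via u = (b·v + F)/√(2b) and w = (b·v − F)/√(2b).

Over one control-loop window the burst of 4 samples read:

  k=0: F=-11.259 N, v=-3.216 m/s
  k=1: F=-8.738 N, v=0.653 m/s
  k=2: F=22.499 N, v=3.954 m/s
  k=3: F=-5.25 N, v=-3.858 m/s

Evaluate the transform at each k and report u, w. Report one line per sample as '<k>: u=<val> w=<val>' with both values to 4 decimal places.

0: u=-11.4379 w=-7.6425
1: u=0.4643 w=3.4099
2: u=15.5217 w=7.9373
3: u=-12.3296 w=-10.5598

k=0: b·v=17.6×(-3.216)=-56.6016; √(2b)=5.9330; u=(-56.6016+(-11.259))/5.9330=-11.4379, w=(-56.6016−(-11.259))/5.9330=-7.6425
k=1: b·v=17.6×0.653=11.4928; √(2b)=5.9330; u=(11.4928+(-8.738))/5.9330=0.4643, w=(11.4928−(-8.738))/5.9330=3.4099
k=2: b·v=17.6×3.954=69.5904; √(2b)=5.9330; u=(69.5904+22.499)/5.9330=15.5217, w=(69.5904−22.499)/5.9330=7.9373
k=3: b·v=17.6×(-3.858)=-67.9008; √(2b)=5.9330; u=(-67.9008+(-5.25))/5.9330=-12.3296, w=(-67.9008−(-5.25))/5.9330=-10.5598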